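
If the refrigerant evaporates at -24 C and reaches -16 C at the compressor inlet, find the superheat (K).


Superheat = T_suction - T_evap
Superheat = -16 - (-24)
Superheat = 8 K

8


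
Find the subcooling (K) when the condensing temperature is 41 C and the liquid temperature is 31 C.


Subcooling = T_cond - T_liquid
Subcooling = 41 - 31
Subcooling = 10 K

10


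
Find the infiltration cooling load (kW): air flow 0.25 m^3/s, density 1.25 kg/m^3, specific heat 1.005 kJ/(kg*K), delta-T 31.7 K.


Q = V_dot * rho * cp * dT
Q = 0.25 * 1.25 * 1.005 * 31.7
Q = 9.956 kW

9.956


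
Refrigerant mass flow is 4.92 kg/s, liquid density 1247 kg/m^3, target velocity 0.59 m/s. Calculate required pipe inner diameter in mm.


A = m_dot / (rho * v) = 4.92 / (1247 * 0.59) = 0.006687235807 m^2
d = sqrt(4*A/pi) * 1000
d = 92.3 mm

92.3


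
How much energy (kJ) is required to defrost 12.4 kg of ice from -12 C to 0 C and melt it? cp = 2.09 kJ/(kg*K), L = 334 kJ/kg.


Sensible heat = cp * dT = 2.09 * 12 = 25.08 kJ/kg
Total per kg = 25.08 + 334 = 359.08 kJ/kg
Q = m * total = 12.4 * 359.08
Q = 4452.6 kJ

4452.6


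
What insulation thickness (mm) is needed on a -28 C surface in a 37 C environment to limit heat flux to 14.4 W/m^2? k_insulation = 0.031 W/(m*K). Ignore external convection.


dT = 37 - (-28) = 65 K
thickness = k * dT / q_max * 1000
thickness = 0.031 * 65 / 14.4 * 1000
thickness = 139.9 mm

139.9


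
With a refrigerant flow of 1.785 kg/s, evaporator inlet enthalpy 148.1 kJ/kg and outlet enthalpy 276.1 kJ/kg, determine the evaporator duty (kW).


dh = 276.1 - 148.1 = 128.0 kJ/kg
Q_evap = m_dot * dh = 1.785 * 128.0
Q_evap = 228.48 kW

228.48


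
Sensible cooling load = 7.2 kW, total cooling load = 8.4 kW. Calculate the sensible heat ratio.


SHR = Q_sensible / Q_total
SHR = 7.2 / 8.4
SHR = 0.857

0.857


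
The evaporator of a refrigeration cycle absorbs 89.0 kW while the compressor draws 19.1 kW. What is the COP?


COP = Q_evap / W
COP = 89.0 / 19.1
COP = 4.66

4.66


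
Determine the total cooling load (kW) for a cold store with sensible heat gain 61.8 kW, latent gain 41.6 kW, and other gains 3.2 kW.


Q_total = Q_s + Q_l + Q_misc
Q_total = 61.8 + 41.6 + 3.2
Q_total = 106.6 kW

106.6


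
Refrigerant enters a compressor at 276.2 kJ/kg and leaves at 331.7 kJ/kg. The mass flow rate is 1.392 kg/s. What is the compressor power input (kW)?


dh = 331.7 - 276.2 = 55.5 kJ/kg
W = m_dot * dh = 1.392 * 55.5 = 77.26 kW

77.26


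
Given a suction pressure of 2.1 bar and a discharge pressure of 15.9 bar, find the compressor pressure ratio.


PR = P_high / P_low
PR = 15.9 / 2.1
PR = 7.571

7.571


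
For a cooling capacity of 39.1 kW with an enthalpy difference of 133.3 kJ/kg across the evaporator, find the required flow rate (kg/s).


m_dot = Q / dh
m_dot = 39.1 / 133.3
m_dot = 0.2933 kg/s

0.2933


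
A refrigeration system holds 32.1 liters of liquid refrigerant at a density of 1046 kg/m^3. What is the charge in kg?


Charge = V * rho / 1000
Charge = 32.1 * 1046 / 1000
Charge = 33.58 kg

33.58


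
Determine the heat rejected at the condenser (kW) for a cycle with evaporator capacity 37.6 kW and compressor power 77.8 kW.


Q_cond = Q_evap + W
Q_cond = 37.6 + 77.8
Q_cond = 115.4 kW

115.4


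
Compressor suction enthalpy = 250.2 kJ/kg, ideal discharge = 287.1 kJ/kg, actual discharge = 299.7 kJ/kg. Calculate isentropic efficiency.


dh_ideal = 287.1 - 250.2 = 36.9 kJ/kg
dh_actual = 299.7 - 250.2 = 49.5 kJ/kg
eta_s = dh_ideal / dh_actual = 36.9 / 49.5
eta_s = 0.7455

0.7455


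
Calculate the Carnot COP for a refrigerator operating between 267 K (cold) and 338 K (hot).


dT = 338 - 267 = 71 K
COP_carnot = T_cold / dT = 267 / 71
COP_carnot = 3.761

3.761


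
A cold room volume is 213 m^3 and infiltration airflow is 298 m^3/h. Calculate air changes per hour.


ACH = flow / volume
ACH = 298 / 213
ACH = 1.399

1.399


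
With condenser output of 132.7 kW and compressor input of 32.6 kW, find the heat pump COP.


COP_hp = Q_cond / W
COP_hp = 132.7 / 32.6
COP_hp = 4.071

4.071


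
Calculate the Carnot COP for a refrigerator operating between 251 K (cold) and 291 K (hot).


dT = 291 - 251 = 40 K
COP_carnot = T_cold / dT = 251 / 40
COP_carnot = 6.275

6.275


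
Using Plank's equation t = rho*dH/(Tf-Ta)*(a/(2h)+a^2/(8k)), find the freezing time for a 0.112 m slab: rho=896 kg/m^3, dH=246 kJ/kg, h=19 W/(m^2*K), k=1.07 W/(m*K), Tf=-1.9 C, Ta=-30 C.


dT = -1.9 - (-30) = 28.1 K
term1 = a/(2h) = 0.112/(2*19) = 0.002947368421
term2 = a^2/(8k) = 0.112^2/(8*1.07) = 0.001465420561
t = rho*dH*1000/dT * (term1 + term2)
t = 896*246*1000/28.1 * (0.002947368421 + 0.001465420561)
t = 34614 s

34614


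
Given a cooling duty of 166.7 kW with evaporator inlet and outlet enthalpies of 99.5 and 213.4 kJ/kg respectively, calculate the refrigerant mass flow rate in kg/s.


dh = 213.4 - 99.5 = 113.9 kJ/kg
m_dot = Q / dh = 166.7 / 113.9 = 1.4636 kg/s

1.4636


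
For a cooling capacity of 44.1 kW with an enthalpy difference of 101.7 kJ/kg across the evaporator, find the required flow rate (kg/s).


m_dot = Q / dh
m_dot = 44.1 / 101.7
m_dot = 0.4336 kg/s

0.4336


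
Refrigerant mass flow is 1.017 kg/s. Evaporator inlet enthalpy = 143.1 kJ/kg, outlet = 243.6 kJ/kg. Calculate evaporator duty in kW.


dh = 243.6 - 143.1 = 100.5 kJ/kg
Q_evap = m_dot * dh = 1.017 * 100.5
Q_evap = 102.21 kW

102.21


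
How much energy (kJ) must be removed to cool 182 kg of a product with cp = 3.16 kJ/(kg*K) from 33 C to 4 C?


dT = 33 - (4) = 29 K
Q = m * cp * dT = 182 * 3.16 * 29
Q = 16678 kJ

16678


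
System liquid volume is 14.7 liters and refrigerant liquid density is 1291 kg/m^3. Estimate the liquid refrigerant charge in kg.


Charge = V * rho / 1000
Charge = 14.7 * 1291 / 1000
Charge = 18.98 kg

18.98


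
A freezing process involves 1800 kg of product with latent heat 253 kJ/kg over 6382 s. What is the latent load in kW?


Q_lat = m * h_fg / t
Q_lat = 1800 * 253 / 6382
Q_lat = 71.36 kW

71.36


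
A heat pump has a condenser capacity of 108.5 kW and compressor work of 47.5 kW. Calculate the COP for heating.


COP_hp = Q_cond / W
COP_hp = 108.5 / 47.5
COP_hp = 2.284

2.284


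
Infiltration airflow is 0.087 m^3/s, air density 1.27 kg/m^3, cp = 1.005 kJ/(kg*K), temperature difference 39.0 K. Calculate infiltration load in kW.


Q = V_dot * rho * cp * dT
Q = 0.087 * 1.27 * 1.005 * 39.0
Q = 4.331 kW

4.331


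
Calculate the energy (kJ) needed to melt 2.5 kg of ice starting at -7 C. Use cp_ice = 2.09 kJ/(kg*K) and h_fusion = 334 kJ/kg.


Sensible heat = cp * dT = 2.09 * 7 = 14.63 kJ/kg
Total per kg = 14.63 + 334 = 348.63 kJ/kg
Q = m * total = 2.5 * 348.63
Q = 871.6 kJ

871.6


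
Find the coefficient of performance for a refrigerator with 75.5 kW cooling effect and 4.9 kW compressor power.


COP = Q_evap / W
COP = 75.5 / 4.9
COP = 15.408

15.408


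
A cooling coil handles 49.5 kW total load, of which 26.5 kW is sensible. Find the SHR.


SHR = Q_sensible / Q_total
SHR = 26.5 / 49.5
SHR = 0.535

0.535


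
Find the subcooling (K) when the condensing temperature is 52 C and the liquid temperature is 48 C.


Subcooling = T_cond - T_liquid
Subcooling = 52 - 48
Subcooling = 4 K

4


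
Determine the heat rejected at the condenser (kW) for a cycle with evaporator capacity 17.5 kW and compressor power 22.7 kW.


Q_cond = Q_evap + W
Q_cond = 17.5 + 22.7
Q_cond = 40.2 kW

40.2


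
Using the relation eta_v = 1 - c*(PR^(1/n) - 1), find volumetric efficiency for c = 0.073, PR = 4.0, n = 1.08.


PR^(1/n) = 4.0^(1/1.08) = 3.60963222
eta_v = 1 - 0.073 * (3.60963222 - 1)
eta_v = 0.8095

0.8095


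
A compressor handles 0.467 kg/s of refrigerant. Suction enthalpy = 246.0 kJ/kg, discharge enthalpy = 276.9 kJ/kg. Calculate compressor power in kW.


dh = 276.9 - 246.0 = 30.9 kJ/kg
W = m_dot * dh = 0.467 * 30.9 = 14.43 kW

14.43


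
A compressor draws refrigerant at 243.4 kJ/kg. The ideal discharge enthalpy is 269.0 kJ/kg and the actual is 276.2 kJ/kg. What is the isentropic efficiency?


dh_ideal = 269.0 - 243.4 = 25.6 kJ/kg
dh_actual = 276.2 - 243.4 = 32.8 kJ/kg
eta_s = dh_ideal / dh_actual = 25.6 / 32.8
eta_s = 0.7805

0.7805


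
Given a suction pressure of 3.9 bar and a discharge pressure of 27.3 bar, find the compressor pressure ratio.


PR = P_high / P_low
PR = 27.3 / 3.9
PR = 7.0

7.0


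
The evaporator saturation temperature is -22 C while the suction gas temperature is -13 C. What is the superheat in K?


Superheat = T_suction - T_evap
Superheat = -13 - (-22)
Superheat = 9 K

9


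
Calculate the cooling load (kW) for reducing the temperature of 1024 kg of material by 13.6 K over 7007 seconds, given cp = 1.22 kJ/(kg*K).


Q = m * cp * dT / t
Q = 1024 * 1.22 * 13.6 / 7007
Q = 2.425 kW

2.425


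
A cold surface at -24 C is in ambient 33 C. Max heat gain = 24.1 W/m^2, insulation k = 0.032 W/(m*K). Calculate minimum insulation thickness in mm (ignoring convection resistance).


dT = 33 - (-24) = 57 K
thickness = k * dT / q_max * 1000
thickness = 0.032 * 57 / 24.1 * 1000
thickness = 75.7 mm

75.7


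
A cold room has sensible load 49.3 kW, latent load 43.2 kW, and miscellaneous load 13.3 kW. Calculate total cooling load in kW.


Q_total = Q_s + Q_l + Q_misc
Q_total = 49.3 + 43.2 + 13.3
Q_total = 105.8 kW

105.8


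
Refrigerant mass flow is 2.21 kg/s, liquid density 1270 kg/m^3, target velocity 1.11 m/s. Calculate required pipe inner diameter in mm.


A = m_dot / (rho * v) = 2.21 / (1270 * 1.11) = 0.001567709442 m^2
d = sqrt(4*A/pi) * 1000
d = 44.7 mm

44.7


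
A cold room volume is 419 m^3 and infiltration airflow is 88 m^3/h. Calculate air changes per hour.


ACH = flow / volume
ACH = 88 / 419
ACH = 0.21

0.21


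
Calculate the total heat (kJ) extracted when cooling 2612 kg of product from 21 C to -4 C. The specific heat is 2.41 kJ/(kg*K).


dT = 21 - (-4) = 25 K
Q = m * cp * dT = 2612 * 2.41 * 25
Q = 157373 kJ

157373


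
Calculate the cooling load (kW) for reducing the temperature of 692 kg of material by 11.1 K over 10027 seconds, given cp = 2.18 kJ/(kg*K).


Q = m * cp * dT / t
Q = 692 * 2.18 * 11.1 / 10027
Q = 1.67 kW

1.67


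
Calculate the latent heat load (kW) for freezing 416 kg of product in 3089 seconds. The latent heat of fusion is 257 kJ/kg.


Q_lat = m * h_fg / t
Q_lat = 416 * 257 / 3089
Q_lat = 34.61 kW

34.61


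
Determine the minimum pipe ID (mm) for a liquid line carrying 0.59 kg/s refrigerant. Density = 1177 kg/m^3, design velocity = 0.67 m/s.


A = m_dot / (rho * v) = 0.59 / (1177 * 0.67) = 0.0007481707858 m^2
d = sqrt(4*A/pi) * 1000
d = 30.9 mm

30.9


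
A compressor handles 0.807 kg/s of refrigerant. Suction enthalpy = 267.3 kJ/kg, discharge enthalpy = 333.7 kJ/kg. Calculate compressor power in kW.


dh = 333.7 - 267.3 = 66.4 kJ/kg
W = m_dot * dh = 0.807 * 66.4 = 53.58 kW

53.58


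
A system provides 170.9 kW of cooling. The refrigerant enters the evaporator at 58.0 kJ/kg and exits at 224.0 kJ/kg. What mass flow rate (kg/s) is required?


dh = 224.0 - 58.0 = 166.0 kJ/kg
m_dot = Q / dh = 170.9 / 166.0 = 1.0295 kg/s

1.0295


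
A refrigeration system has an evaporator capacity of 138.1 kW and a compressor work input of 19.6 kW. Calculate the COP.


COP = Q_evap / W
COP = 138.1 / 19.6
COP = 7.046

7.046


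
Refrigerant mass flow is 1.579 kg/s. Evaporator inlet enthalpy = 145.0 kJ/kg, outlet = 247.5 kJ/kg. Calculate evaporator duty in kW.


dh = 247.5 - 145.0 = 102.5 kJ/kg
Q_evap = m_dot * dh = 1.579 * 102.5
Q_evap = 161.85 kW

161.85


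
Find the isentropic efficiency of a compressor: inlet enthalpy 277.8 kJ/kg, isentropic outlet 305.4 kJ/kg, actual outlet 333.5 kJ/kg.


dh_ideal = 305.4 - 277.8 = 27.6 kJ/kg
dh_actual = 333.5 - 277.8 = 55.7 kJ/kg
eta_s = dh_ideal / dh_actual = 27.6 / 55.7
eta_s = 0.4955

0.4955


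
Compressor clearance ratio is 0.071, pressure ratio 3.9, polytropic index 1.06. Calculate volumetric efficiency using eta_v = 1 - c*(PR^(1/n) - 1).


PR^(1/n) = 3.9^(1/1.06) = 3.61083896
eta_v = 1 - 0.071 * (3.61083896 - 1)
eta_v = 0.8146

0.8146


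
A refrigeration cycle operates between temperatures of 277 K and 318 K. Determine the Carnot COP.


dT = 318 - 277 = 41 K
COP_carnot = T_cold / dT = 277 / 41
COP_carnot = 6.756

6.756


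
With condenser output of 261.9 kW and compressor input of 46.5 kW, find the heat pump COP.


COP_hp = Q_cond / W
COP_hp = 261.9 / 46.5
COP_hp = 5.632

5.632


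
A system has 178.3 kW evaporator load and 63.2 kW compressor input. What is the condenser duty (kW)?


Q_cond = Q_evap + W
Q_cond = 178.3 + 63.2
Q_cond = 241.5 kW

241.5


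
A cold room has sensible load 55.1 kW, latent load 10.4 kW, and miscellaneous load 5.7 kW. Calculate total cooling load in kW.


Q_total = Q_s + Q_l + Q_misc
Q_total = 55.1 + 10.4 + 5.7
Q_total = 71.2 kW

71.2


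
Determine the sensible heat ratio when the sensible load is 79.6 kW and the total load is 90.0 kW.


SHR = Q_sensible / Q_total
SHR = 79.6 / 90.0
SHR = 0.884

0.884


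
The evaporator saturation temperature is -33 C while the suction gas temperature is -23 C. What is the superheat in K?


Superheat = T_suction - T_evap
Superheat = -23 - (-33)
Superheat = 10 K

10


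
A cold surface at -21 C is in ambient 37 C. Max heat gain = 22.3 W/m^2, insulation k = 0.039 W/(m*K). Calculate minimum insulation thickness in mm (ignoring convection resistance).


dT = 37 - (-21) = 58 K
thickness = k * dT / q_max * 1000
thickness = 0.039 * 58 / 22.3 * 1000
thickness = 101.4 mm

101.4


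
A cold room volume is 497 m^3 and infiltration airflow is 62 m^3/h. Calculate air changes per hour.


ACH = flow / volume
ACH = 62 / 497
ACH = 0.125

0.125


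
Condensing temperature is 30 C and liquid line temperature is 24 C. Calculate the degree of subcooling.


Subcooling = T_cond - T_liquid
Subcooling = 30 - 24
Subcooling = 6 K

6


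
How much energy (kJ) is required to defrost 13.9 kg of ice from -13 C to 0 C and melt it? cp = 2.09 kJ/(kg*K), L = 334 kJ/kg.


Sensible heat = cp * dT = 2.09 * 13 = 27.17 kJ/kg
Total per kg = 27.17 + 334 = 361.17 kJ/kg
Q = m * total = 13.9 * 361.17
Q = 5020.3 kJ

5020.3


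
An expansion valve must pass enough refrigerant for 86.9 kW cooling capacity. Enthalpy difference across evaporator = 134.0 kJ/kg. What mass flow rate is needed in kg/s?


m_dot = Q / dh
m_dot = 86.9 / 134.0
m_dot = 0.6485 kg/s

0.6485


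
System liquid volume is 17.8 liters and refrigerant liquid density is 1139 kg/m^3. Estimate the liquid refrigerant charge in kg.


Charge = V * rho / 1000
Charge = 17.8 * 1139 / 1000
Charge = 20.27 kg

20.27


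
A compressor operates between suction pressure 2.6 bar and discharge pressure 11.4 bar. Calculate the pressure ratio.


PR = P_high / P_low
PR = 11.4 / 2.6
PR = 4.385

4.385


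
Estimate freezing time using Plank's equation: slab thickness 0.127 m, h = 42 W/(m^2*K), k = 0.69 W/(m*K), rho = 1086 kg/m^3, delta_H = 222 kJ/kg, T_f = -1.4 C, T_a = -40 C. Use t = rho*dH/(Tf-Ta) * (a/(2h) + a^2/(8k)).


dT = -1.4 - (-40) = 38.6 K
term1 = a/(2h) = 0.127/(2*42) = 0.001511904762
term2 = a^2/(8k) = 0.127^2/(8*0.69) = 0.00292192029
t = rho*dH*1000/dT * (term1 + term2)
t = 1086*222*1000/38.6 * (0.001511904762 + 0.00292192029)
t = 27693 s

27693


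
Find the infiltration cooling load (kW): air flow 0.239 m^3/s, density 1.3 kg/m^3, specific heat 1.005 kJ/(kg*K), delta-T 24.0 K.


Q = V_dot * rho * cp * dT
Q = 0.239 * 1.3 * 1.005 * 24.0
Q = 7.494 kW

7.494


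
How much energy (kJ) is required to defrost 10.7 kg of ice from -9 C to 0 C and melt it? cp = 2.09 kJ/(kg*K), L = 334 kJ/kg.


Sensible heat = cp * dT = 2.09 * 9 = 18.81 kJ/kg
Total per kg = 18.81 + 334 = 352.81 kJ/kg
Q = m * total = 10.7 * 352.81
Q = 3775.1 kJ

3775.1


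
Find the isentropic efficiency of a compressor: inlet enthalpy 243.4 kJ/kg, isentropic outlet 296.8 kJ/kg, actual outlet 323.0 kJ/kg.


dh_ideal = 296.8 - 243.4 = 53.4 kJ/kg
dh_actual = 323.0 - 243.4 = 79.6 kJ/kg
eta_s = dh_ideal / dh_actual = 53.4 / 79.6
eta_s = 0.6709

0.6709


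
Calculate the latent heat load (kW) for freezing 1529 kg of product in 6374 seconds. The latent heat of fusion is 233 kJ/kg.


Q_lat = m * h_fg / t
Q_lat = 1529 * 233 / 6374
Q_lat = 55.89 kW

55.89


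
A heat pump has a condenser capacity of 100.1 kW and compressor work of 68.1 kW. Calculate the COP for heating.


COP_hp = Q_cond / W
COP_hp = 100.1 / 68.1
COP_hp = 1.47

1.47


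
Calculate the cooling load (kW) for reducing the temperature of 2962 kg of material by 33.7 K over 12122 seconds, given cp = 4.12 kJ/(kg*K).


Q = m * cp * dT / t
Q = 2962 * 4.12 * 33.7 / 12122
Q = 33.926 kW

33.926


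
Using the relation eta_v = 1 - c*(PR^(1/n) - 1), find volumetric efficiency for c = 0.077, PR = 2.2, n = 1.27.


PR^(1/n) = 2.2^(1/1.27) = 1.86047637
eta_v = 1 - 0.077 * (1.86047637 - 1)
eta_v = 0.9337

0.9337


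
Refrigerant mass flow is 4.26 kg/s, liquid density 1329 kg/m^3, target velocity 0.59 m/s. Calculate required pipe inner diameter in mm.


A = m_dot / (rho * v) = 4.26 / (1329 * 0.59) = 0.005432911199 m^2
d = sqrt(4*A/pi) * 1000
d = 83.2 mm

83.2


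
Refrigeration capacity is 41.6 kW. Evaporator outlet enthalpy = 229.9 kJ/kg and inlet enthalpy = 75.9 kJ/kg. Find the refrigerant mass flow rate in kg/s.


dh = 229.9 - 75.9 = 154.0 kJ/kg
m_dot = Q / dh = 41.6 / 154.0 = 0.2701 kg/s

0.2701


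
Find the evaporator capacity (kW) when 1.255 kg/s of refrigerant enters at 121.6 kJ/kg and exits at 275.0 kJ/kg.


dh = 275.0 - 121.6 = 153.4 kJ/kg
Q_evap = m_dot * dh = 1.255 * 153.4
Q_evap = 192.52 kW

192.52


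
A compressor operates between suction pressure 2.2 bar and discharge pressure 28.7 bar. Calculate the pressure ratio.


PR = P_high / P_low
PR = 28.7 / 2.2
PR = 13.045

13.045


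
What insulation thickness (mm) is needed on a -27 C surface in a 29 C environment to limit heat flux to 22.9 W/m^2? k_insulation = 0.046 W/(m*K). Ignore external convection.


dT = 29 - (-27) = 56 K
thickness = k * dT / q_max * 1000
thickness = 0.046 * 56 / 22.9 * 1000
thickness = 112.5 mm

112.5


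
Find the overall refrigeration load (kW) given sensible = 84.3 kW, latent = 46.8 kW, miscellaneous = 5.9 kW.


Q_total = Q_s + Q_l + Q_misc
Q_total = 84.3 + 46.8 + 5.9
Q_total = 137.0 kW

137.0


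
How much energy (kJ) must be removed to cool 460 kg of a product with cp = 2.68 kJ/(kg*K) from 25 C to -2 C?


dT = 25 - (-2) = 27 K
Q = m * cp * dT = 460 * 2.68 * 27
Q = 33286 kJ

33286


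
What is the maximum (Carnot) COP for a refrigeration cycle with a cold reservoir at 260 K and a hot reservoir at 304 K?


dT = 304 - 260 = 44 K
COP_carnot = T_cold / dT = 260 / 44
COP_carnot = 5.909

5.909


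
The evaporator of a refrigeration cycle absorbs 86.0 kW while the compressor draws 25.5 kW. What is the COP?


COP = Q_evap / W
COP = 86.0 / 25.5
COP = 3.373

3.373


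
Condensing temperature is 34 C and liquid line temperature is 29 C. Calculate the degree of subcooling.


Subcooling = T_cond - T_liquid
Subcooling = 34 - 29
Subcooling = 5 K

5


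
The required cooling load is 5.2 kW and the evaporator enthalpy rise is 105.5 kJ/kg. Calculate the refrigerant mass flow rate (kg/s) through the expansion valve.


m_dot = Q / dh
m_dot = 5.2 / 105.5
m_dot = 0.0493 kg/s

0.0493


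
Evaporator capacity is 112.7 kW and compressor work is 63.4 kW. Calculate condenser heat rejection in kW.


Q_cond = Q_evap + W
Q_cond = 112.7 + 63.4
Q_cond = 176.1 kW

176.1


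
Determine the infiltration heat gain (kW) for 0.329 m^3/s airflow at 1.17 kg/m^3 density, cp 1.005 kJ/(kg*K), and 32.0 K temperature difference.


Q = V_dot * rho * cp * dT
Q = 0.329 * 1.17 * 1.005 * 32.0
Q = 12.379 kW

12.379


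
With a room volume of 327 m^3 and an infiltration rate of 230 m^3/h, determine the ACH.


ACH = flow / volume
ACH = 230 / 327
ACH = 0.703

0.703


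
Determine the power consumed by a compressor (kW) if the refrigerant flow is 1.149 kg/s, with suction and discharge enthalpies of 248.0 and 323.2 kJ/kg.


dh = 323.2 - 248.0 = 75.2 kJ/kg
W = m_dot * dh = 1.149 * 75.2 = 86.4 kW

86.4


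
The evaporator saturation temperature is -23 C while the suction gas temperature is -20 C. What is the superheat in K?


Superheat = T_suction - T_evap
Superheat = -20 - (-23)
Superheat = 3 K

3


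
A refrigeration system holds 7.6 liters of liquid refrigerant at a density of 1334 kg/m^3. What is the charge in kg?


Charge = V * rho / 1000
Charge = 7.6 * 1334 / 1000
Charge = 10.14 kg

10.14


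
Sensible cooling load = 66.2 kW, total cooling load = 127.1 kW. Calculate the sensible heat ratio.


SHR = Q_sensible / Q_total
SHR = 66.2 / 127.1
SHR = 0.521

0.521


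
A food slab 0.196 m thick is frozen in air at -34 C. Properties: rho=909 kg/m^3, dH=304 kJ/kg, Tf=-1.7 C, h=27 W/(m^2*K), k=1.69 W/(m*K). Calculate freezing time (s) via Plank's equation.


dT = -1.7 - (-34) = 32.3 K
term1 = a/(2h) = 0.196/(2*27) = 0.00362962963
term2 = a^2/(8k) = 0.196^2/(8*1.69) = 0.002841420118
t = rho*dH*1000/dT * (term1 + term2)
t = 909*304*1000/32.3 * (0.00362962963 + 0.002841420118)
t = 55362 s

55362


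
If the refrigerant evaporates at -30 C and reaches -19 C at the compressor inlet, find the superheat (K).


Superheat = T_suction - T_evap
Superheat = -19 - (-30)
Superheat = 11 K

11


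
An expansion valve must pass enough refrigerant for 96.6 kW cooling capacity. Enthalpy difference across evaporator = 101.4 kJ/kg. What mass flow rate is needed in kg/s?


m_dot = Q / dh
m_dot = 96.6 / 101.4
m_dot = 0.9527 kg/s

0.9527


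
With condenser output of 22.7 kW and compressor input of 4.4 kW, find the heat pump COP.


COP_hp = Q_cond / W
COP_hp = 22.7 / 4.4
COP_hp = 5.159

5.159


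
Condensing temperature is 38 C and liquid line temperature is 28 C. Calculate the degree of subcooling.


Subcooling = T_cond - T_liquid
Subcooling = 38 - 28
Subcooling = 10 K

10


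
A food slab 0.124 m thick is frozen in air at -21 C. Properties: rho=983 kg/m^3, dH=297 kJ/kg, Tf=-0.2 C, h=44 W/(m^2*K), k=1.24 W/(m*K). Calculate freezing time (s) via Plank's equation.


dT = -0.2 - (-21) = 20.8 K
term1 = a/(2h) = 0.124/(2*44) = 0.001409090909
term2 = a^2/(8k) = 0.124^2/(8*1.24) = 0.00155
t = rho*dH*1000/dT * (term1 + term2)
t = 983*297*1000/20.8 * (0.001409090909 + 0.00155)
t = 41534 s

41534


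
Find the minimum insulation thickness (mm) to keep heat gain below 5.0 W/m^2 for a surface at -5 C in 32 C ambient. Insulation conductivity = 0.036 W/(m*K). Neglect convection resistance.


dT = 32 - (-5) = 37 K
thickness = k * dT / q_max * 1000
thickness = 0.036 * 37 / 5.0 * 1000
thickness = 266.4 mm

266.4


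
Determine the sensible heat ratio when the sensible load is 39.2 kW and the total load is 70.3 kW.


SHR = Q_sensible / Q_total
SHR = 39.2 / 70.3
SHR = 0.558

0.558


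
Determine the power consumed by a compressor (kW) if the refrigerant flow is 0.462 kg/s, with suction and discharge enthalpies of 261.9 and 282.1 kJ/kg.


dh = 282.1 - 261.9 = 20.2 kJ/kg
W = m_dot * dh = 0.462 * 20.2 = 9.33 kW

9.33


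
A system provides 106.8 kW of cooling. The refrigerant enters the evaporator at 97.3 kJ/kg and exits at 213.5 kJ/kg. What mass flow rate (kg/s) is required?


dh = 213.5 - 97.3 = 116.2 kJ/kg
m_dot = Q / dh = 106.8 / 116.2 = 0.9191 kg/s

0.9191


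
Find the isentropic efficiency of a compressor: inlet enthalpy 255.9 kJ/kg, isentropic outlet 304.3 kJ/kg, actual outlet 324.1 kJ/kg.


dh_ideal = 304.3 - 255.9 = 48.4 kJ/kg
dh_actual = 324.1 - 255.9 = 68.2 kJ/kg
eta_s = dh_ideal / dh_actual = 48.4 / 68.2
eta_s = 0.7097

0.7097


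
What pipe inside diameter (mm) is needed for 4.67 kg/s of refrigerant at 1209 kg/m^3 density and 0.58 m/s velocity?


A = m_dot / (rho * v) = 4.67 / (1209 * 0.58) = 0.006659821454 m^2
d = sqrt(4*A/pi) * 1000
d = 92.1 mm

92.1


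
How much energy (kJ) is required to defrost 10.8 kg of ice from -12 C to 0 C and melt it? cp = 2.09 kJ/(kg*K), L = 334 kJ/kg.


Sensible heat = cp * dT = 2.09 * 12 = 25.08 kJ/kg
Total per kg = 25.08 + 334 = 359.08 kJ/kg
Q = m * total = 10.8 * 359.08
Q = 3878.1 kJ

3878.1


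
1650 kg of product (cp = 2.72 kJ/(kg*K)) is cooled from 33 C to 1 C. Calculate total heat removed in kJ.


dT = 33 - (1) = 32 K
Q = m * cp * dT = 1650 * 2.72 * 32
Q = 143616 kJ

143616


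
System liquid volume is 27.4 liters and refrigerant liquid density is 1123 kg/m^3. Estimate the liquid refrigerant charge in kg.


Charge = V * rho / 1000
Charge = 27.4 * 1123 / 1000
Charge = 30.77 kg

30.77


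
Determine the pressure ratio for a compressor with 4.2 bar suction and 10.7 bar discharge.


PR = P_high / P_low
PR = 10.7 / 4.2
PR = 2.548

2.548


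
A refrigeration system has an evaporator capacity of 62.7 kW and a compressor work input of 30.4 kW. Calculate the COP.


COP = Q_evap / W
COP = 62.7 / 30.4
COP = 2.063

2.063


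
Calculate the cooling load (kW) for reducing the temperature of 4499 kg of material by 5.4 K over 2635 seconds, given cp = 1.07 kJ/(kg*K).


Q = m * cp * dT / t
Q = 4499 * 1.07 * 5.4 / 2635
Q = 9.865 kW

9.865


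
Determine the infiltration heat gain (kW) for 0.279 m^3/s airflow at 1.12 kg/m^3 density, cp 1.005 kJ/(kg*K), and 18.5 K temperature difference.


Q = V_dot * rho * cp * dT
Q = 0.279 * 1.12 * 1.005 * 18.5
Q = 5.81 kW

5.81


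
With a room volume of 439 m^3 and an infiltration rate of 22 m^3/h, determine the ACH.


ACH = flow / volume
ACH = 22 / 439
ACH = 0.05

0.05


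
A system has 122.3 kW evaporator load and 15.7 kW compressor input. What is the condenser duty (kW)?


Q_cond = Q_evap + W
Q_cond = 122.3 + 15.7
Q_cond = 138.0 kW

138.0


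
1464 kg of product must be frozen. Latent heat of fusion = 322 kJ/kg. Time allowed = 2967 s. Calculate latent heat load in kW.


Q_lat = m * h_fg / t
Q_lat = 1464 * 322 / 2967
Q_lat = 158.88 kW

158.88


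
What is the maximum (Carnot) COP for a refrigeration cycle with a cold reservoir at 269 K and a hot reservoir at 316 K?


dT = 316 - 269 = 47 K
COP_carnot = T_cold / dT = 269 / 47
COP_carnot = 5.723

5.723


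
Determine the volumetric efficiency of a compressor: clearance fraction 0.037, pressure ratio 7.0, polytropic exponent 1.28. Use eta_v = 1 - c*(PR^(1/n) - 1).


PR^(1/n) = 7.0^(1/1.28) = 4.5733332
eta_v = 1 - 0.037 * (4.5733332 - 1)
eta_v = 0.8678

0.8678


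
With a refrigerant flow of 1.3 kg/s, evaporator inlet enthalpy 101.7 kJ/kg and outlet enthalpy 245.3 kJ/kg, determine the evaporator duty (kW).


dh = 245.3 - 101.7 = 143.6 kJ/kg
Q_evap = m_dot * dh = 1.3 * 143.6
Q_evap = 186.68 kW

186.68


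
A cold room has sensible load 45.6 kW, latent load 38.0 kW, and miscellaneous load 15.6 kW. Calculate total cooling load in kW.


Q_total = Q_s + Q_l + Q_misc
Q_total = 45.6 + 38.0 + 15.6
Q_total = 99.2 kW

99.2


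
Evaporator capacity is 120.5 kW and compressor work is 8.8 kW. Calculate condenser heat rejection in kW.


Q_cond = Q_evap + W
Q_cond = 120.5 + 8.8
Q_cond = 129.3 kW

129.3


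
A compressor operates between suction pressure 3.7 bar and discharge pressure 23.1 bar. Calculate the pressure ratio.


PR = P_high / P_low
PR = 23.1 / 3.7
PR = 6.243

6.243


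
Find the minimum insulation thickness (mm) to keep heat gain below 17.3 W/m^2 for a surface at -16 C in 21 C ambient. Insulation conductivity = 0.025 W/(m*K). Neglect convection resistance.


dT = 21 - (-16) = 37 K
thickness = k * dT / q_max * 1000
thickness = 0.025 * 37 / 17.3 * 1000
thickness = 53.5 mm

53.5


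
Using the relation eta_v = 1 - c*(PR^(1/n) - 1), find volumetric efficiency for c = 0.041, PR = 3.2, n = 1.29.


PR^(1/n) = 3.2^(1/1.29) = 2.46370741
eta_v = 1 - 0.041 * (2.46370741 - 1)
eta_v = 0.94

0.94


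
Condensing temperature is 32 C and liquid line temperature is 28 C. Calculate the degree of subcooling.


Subcooling = T_cond - T_liquid
Subcooling = 32 - 28
Subcooling = 4 K

4


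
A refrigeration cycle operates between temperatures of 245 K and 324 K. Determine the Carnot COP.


dT = 324 - 245 = 79 K
COP_carnot = T_cold / dT = 245 / 79
COP_carnot = 3.101

3.101


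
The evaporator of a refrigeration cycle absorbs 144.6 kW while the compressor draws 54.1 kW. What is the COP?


COP = Q_evap / W
COP = 144.6 / 54.1
COP = 2.673

2.673


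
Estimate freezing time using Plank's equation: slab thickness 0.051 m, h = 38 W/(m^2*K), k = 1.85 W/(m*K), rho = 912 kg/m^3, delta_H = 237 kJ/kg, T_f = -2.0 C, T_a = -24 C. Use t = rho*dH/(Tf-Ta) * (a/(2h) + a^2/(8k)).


dT = -2.0 - (-24) = 22.0 K
term1 = a/(2h) = 0.051/(2*38) = 0.0006710526316
term2 = a^2/(8k) = 0.051^2/(8*1.85) = 0.0001757432432
t = rho*dH*1000/dT * (term1 + term2)
t = 912*237*1000/22.0 * (0.0006710526316 + 0.0001757432432)
t = 8320 s

8320


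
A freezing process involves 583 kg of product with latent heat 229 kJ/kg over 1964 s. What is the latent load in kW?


Q_lat = m * h_fg / t
Q_lat = 583 * 229 / 1964
Q_lat = 67.98 kW

67.98


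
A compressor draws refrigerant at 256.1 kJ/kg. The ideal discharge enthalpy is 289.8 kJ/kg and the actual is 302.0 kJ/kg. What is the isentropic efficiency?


dh_ideal = 289.8 - 256.1 = 33.7 kJ/kg
dh_actual = 302.0 - 256.1 = 45.9 kJ/kg
eta_s = dh_ideal / dh_actual = 33.7 / 45.9
eta_s = 0.7342

0.7342


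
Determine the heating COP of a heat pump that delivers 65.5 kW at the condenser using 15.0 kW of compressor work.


COP_hp = Q_cond / W
COP_hp = 65.5 / 15.0
COP_hp = 4.367

4.367


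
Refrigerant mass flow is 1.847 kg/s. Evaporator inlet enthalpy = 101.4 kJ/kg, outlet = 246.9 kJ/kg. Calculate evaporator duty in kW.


dh = 246.9 - 101.4 = 145.5 kJ/kg
Q_evap = m_dot * dh = 1.847 * 145.5
Q_evap = 268.74 kW

268.74


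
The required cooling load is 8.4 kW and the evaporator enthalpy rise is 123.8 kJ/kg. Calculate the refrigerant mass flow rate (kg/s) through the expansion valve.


m_dot = Q / dh
m_dot = 8.4 / 123.8
m_dot = 0.0679 kg/s

0.0679


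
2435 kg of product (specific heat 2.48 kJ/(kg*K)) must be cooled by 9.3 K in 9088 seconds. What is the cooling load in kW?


Q = m * cp * dT / t
Q = 2435 * 2.48 * 9.3 / 9088
Q = 6.18 kW

6.18


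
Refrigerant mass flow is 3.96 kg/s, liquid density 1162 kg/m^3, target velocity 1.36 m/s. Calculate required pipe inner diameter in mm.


A = m_dot / (rho * v) = 3.96 / (1162 * 1.36) = 0.002505821606 m^2
d = sqrt(4*A/pi) * 1000
d = 56.5 mm

56.5


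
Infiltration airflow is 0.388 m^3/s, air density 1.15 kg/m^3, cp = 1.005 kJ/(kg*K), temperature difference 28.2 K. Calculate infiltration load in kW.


Q = V_dot * rho * cp * dT
Q = 0.388 * 1.15 * 1.005 * 28.2
Q = 12.646 kW

12.646


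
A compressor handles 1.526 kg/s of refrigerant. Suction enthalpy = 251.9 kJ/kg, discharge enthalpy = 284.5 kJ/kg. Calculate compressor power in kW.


dh = 284.5 - 251.9 = 32.6 kJ/kg
W = m_dot * dh = 1.526 * 32.6 = 49.75 kW

49.75


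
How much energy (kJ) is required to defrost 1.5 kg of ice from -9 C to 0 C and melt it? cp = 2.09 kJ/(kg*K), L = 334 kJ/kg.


Sensible heat = cp * dT = 2.09 * 9 = 18.81 kJ/kg
Total per kg = 18.81 + 334 = 352.81 kJ/kg
Q = m * total = 1.5 * 352.81
Q = 529.2 kJ

529.2


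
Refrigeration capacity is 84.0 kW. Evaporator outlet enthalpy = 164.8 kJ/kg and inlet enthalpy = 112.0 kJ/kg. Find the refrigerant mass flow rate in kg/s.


dh = 164.8 - 112.0 = 52.8 kJ/kg
m_dot = Q / dh = 84.0 / 52.8 = 1.5909 kg/s

1.5909


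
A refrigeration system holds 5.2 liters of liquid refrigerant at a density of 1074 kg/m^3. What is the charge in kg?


Charge = V * rho / 1000
Charge = 5.2 * 1074 / 1000
Charge = 5.58 kg

5.58


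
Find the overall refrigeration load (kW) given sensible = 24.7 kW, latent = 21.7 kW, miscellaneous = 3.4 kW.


Q_total = Q_s + Q_l + Q_misc
Q_total = 24.7 + 21.7 + 3.4
Q_total = 49.8 kW

49.8


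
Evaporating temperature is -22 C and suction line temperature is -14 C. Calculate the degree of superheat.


Superheat = T_suction - T_evap
Superheat = -14 - (-22)
Superheat = 8 K

8


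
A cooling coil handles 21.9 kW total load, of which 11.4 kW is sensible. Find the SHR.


SHR = Q_sensible / Q_total
SHR = 11.4 / 21.9
SHR = 0.521

0.521


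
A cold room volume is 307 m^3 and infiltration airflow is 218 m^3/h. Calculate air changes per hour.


ACH = flow / volume
ACH = 218 / 307
ACH = 0.71

0.71


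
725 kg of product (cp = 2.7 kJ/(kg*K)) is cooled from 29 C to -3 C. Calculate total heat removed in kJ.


dT = 29 - (-3) = 32 K
Q = m * cp * dT = 725 * 2.7 * 32
Q = 62640 kJ

62640


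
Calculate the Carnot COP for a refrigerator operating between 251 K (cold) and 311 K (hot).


dT = 311 - 251 = 60 K
COP_carnot = T_cold / dT = 251 / 60
COP_carnot = 4.183

4.183


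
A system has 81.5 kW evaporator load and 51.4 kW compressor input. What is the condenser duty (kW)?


Q_cond = Q_evap + W
Q_cond = 81.5 + 51.4
Q_cond = 132.9 kW

132.9


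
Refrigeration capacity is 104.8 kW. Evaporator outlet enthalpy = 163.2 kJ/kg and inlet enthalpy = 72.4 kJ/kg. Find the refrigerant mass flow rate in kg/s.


dh = 163.2 - 72.4 = 90.8 kJ/kg
m_dot = Q / dh = 104.8 / 90.8 = 1.1542 kg/s

1.1542


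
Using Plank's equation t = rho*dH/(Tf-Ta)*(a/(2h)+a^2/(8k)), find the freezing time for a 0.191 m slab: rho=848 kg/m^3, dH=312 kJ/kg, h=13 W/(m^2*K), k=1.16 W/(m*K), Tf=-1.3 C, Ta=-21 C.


dT = -1.3 - (-21) = 19.7 K
term1 = a/(2h) = 0.191/(2*13) = 0.007346153846
term2 = a^2/(8k) = 0.191^2/(8*1.16) = 0.003931142241
t = rho*dH*1000/dT * (term1 + term2)
t = 848*312*1000/19.7 * (0.007346153846 + 0.003931142241)
t = 151457 s

151457


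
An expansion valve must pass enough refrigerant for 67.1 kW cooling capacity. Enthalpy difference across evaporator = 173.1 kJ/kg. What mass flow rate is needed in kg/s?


m_dot = Q / dh
m_dot = 67.1 / 173.1
m_dot = 0.3876 kg/s

0.3876


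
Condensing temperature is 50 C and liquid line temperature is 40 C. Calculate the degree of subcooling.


Subcooling = T_cond - T_liquid
Subcooling = 50 - 40
Subcooling = 10 K

10


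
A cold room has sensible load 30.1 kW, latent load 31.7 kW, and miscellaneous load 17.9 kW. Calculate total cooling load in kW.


Q_total = Q_s + Q_l + Q_misc
Q_total = 30.1 + 31.7 + 17.9
Q_total = 79.7 kW

79.7


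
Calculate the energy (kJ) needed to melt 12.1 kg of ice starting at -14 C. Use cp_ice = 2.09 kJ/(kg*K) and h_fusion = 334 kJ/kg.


Sensible heat = cp * dT = 2.09 * 14 = 29.26 kJ/kg
Total per kg = 29.26 + 334 = 363.26 kJ/kg
Q = m * total = 12.1 * 363.26
Q = 4395.4 kJ

4395.4


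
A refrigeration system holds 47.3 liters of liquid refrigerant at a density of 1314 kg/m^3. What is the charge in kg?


Charge = V * rho / 1000
Charge = 47.3 * 1314 / 1000
Charge = 62.15 kg

62.15


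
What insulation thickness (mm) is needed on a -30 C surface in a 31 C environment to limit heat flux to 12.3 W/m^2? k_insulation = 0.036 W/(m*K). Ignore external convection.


dT = 31 - (-30) = 61 K
thickness = k * dT / q_max * 1000
thickness = 0.036 * 61 / 12.3 * 1000
thickness = 178.5 mm

178.5


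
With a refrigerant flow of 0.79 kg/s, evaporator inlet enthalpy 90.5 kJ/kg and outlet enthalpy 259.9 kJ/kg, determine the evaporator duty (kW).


dh = 259.9 - 90.5 = 169.4 kJ/kg
Q_evap = m_dot * dh = 0.79 * 169.4
Q_evap = 133.83 kW

133.83


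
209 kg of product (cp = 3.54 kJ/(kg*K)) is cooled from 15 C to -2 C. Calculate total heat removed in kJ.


dT = 15 - (-2) = 17 K
Q = m * cp * dT = 209 * 3.54 * 17
Q = 12578 kJ

12578


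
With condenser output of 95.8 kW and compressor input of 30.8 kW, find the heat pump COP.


COP_hp = Q_cond / W
COP_hp = 95.8 / 30.8
COP_hp = 3.11

3.11


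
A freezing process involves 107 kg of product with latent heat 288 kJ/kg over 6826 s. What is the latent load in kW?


Q_lat = m * h_fg / t
Q_lat = 107 * 288 / 6826
Q_lat = 4.51 kW

4.51


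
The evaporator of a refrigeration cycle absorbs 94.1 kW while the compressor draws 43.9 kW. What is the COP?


COP = Q_evap / W
COP = 94.1 / 43.9
COP = 2.144

2.144


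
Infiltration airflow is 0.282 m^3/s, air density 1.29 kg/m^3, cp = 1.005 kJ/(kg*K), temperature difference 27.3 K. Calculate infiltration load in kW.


Q = V_dot * rho * cp * dT
Q = 0.282 * 1.29 * 1.005 * 27.3
Q = 9.981 kW

9.981


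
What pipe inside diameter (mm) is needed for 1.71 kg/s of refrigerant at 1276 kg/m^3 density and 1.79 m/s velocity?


A = m_dot / (rho * v) = 1.71 / (1276 * 1.79) = 0.0007486734033 m^2
d = sqrt(4*A/pi) * 1000
d = 30.9 mm

30.9


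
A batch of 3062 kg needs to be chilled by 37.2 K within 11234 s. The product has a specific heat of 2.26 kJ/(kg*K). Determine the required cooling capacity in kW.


Q = m * cp * dT / t
Q = 3062 * 2.26 * 37.2 / 11234
Q = 22.915 kW

22.915


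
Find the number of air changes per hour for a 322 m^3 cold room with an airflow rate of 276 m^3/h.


ACH = flow / volume
ACH = 276 / 322
ACH = 0.857

0.857


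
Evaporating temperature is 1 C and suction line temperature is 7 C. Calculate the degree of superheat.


Superheat = T_suction - T_evap
Superheat = 7 - (1)
Superheat = 6 K

6


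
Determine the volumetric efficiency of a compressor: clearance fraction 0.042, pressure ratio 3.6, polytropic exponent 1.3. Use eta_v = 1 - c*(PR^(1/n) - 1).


PR^(1/n) = 3.6^(1/1.3) = 2.67870569
eta_v = 1 - 0.042 * (2.67870569 - 1)
eta_v = 0.9295

0.9295


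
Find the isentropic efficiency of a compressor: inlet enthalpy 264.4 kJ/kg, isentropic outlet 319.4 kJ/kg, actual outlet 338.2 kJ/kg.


dh_ideal = 319.4 - 264.4 = 55.0 kJ/kg
dh_actual = 338.2 - 264.4 = 73.8 kJ/kg
eta_s = dh_ideal / dh_actual = 55.0 / 73.8
eta_s = 0.7453

0.7453


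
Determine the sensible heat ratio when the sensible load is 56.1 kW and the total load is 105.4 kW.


SHR = Q_sensible / Q_total
SHR = 56.1 / 105.4
SHR = 0.532

0.532


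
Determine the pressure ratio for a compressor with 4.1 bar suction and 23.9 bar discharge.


PR = P_high / P_low
PR = 23.9 / 4.1
PR = 5.829

5.829


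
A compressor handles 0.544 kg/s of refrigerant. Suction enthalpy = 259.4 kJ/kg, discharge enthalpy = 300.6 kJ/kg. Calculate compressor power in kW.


dh = 300.6 - 259.4 = 41.2 kJ/kg
W = m_dot * dh = 0.544 * 41.2 = 22.41 kW

22.41


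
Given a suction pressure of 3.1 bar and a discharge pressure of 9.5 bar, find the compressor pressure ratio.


PR = P_high / P_low
PR = 9.5 / 3.1
PR = 3.065

3.065


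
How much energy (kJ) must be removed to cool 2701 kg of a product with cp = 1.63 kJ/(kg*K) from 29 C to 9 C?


dT = 29 - (9) = 20 K
Q = m * cp * dT = 2701 * 1.63 * 20
Q = 88053 kJ

88053


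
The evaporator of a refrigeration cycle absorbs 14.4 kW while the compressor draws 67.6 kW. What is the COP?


COP = Q_evap / W
COP = 14.4 / 67.6
COP = 0.213

0.213


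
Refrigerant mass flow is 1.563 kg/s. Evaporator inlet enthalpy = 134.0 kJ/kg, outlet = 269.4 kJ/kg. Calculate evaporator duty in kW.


dh = 269.4 - 134.0 = 135.4 kJ/kg
Q_evap = m_dot * dh = 1.563 * 135.4
Q_evap = 211.63 kW

211.63


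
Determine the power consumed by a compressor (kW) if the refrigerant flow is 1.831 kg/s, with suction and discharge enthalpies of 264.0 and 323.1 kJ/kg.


dh = 323.1 - 264.0 = 59.1 kJ/kg
W = m_dot * dh = 1.831 * 59.1 = 108.21 kW

108.21


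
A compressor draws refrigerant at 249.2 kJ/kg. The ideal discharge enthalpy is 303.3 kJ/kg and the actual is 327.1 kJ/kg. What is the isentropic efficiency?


dh_ideal = 303.3 - 249.2 = 54.1 kJ/kg
dh_actual = 327.1 - 249.2 = 77.9 kJ/kg
eta_s = dh_ideal / dh_actual = 54.1 / 77.9
eta_s = 0.6945

0.6945
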